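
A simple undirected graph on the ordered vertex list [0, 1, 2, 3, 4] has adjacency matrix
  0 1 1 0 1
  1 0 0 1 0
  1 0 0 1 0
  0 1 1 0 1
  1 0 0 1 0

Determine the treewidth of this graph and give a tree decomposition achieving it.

Every bag has size at most 3, so the width is 3 − 1 = 2 and tw(G) ≤ 2. For the lower bound, G contains the cycle 2–0–4–3–2, so G is not a forest; only forests have treewidth ≤ 1, hence tw(G) ≥ 2. Therefore the treewidth is 2.

Treewidth 2.
One optimal decomposition is:
Bags: B1 = {0, 2, 3}  B2 = {0, 3, 4}  B3 = {0, 1, 3}
Tree: B1–B2, B2–B3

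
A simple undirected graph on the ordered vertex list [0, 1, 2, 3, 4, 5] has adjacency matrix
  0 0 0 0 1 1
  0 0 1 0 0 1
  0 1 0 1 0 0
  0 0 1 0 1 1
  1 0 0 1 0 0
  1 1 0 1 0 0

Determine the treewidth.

2

A width-2 tree decomposition is:
Bags: B1 = {0, 3, 4}  B2 = {0, 3, 5}  B3 = {2, 3, 5}  B4 = {1, 2, 5}
Tree: B1–B2, B2–B3, B3–B4
Each bag holds 3 vertices, so the decomposition has width 2, which upper-bounds the treewidth. For the lower bound, G contains the cycle 4–0–5–3–4, so G is not a forest; only forests have treewidth ≤ 1, hence tw(G) ≥ 2. Hence tw(G) = 2 exactly.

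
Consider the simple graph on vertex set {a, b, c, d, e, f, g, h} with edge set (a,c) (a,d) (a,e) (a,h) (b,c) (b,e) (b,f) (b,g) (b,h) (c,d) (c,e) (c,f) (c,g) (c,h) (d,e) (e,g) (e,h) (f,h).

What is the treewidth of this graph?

A width-3 tree decomposition is:
Bags: B1 = {b, c, e, h}  B2 = {b, c, f, h}  B3 = {b, c, e, g}  B4 = {a, c, e, h}  B5 = {a, c, d, e}
Tree: B1–B2, B1–B3, B1–B4, B4–B5
The largest bag has 4 vertices, giving width 3; this decomposition certifies tw(G) ≤ 3. On the other hand G contains the 4-clique {a, c, d, e}. A clique must lie in a single bag of any decomposition, so no decomposition can have width below 3. The upper and lower bounds meet at 3, so that is the treewidth.

3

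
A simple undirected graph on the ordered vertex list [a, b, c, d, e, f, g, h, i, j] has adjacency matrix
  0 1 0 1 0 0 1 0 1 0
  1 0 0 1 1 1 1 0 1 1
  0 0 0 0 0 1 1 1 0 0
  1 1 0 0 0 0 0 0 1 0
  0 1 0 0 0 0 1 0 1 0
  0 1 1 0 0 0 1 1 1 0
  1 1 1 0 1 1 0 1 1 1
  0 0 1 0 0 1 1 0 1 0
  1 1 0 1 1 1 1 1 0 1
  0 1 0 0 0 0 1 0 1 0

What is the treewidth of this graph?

A width-3 tree decomposition is:
Bags: B1 = {b, f, g, i}  B2 = {f, g, h, i}  B3 = {a, b, g, i}  B4 = {b, g, i, j}  B5 = {a, b, d, i}  B6 = {b, e, g, i}  B7 = {c, f, g, h}
Tree: B1–B2, B1–B3, B1–B4, B3–B5, B1–B6, B2–B7
Each bag holds 4 vertices, so the decomposition has width 3, which upper-bounds the treewidth. Conversely, {a, b, d, i} is a clique of size 4, and the vertices of any clique must share a bag in every tree decomposition; so some bag has ≥ 4 vertices and tw(G) ≥ 3. Hence tw(G) = 3 exactly.

3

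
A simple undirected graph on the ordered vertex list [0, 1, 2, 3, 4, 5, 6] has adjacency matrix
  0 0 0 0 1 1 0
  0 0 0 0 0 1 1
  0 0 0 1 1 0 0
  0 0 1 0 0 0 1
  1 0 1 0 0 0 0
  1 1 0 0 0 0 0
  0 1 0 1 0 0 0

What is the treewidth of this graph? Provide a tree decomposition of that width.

Each bag holds 3 vertices, so the decomposition has width 2, which upper-bounds the treewidth. Since 3–2–4–0–5–1–6–3 is a cycle in G, G is not acyclic. Forests are exactly the graphs of treewidth ≤ 1, so tw(G) ≥ 2. Combining the bounds, tw(G) = 2.

Treewidth 2.
Bags: B1 = {2, 3, 4}  B2 = {0, 3, 4}  B3 = {0, 3, 5}  B4 = {1, 3, 5}  B5 = {1, 3, 6}
Tree: B1–B2, B2–B3, B3–B4, B4–B5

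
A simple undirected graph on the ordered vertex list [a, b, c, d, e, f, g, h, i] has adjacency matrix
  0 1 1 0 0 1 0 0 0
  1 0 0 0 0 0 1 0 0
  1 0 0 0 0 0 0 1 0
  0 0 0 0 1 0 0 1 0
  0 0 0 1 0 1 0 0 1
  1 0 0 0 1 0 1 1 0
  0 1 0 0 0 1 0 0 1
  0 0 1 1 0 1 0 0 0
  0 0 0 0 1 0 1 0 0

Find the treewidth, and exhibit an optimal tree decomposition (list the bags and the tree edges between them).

The largest bag has 4 vertices, giving width 3; this decomposition certifies tw(G) ≤ 3. For the lower bound: the 4 vertex sets {b,g,i}, {e}, {f}, {a,c,d,h} are disjoint, each induces a connected subgraph, and every pair is joined by at least one edge of G. Contracting each set to a single vertex therefore yields K_{4} as a minor, and since treewidth is minor-monotone, tw(G) ≥ tw(K_{4}) = 3. The upper and lower bounds meet at 3, so that is the treewidth.

Treewidth 3.
One optimal decomposition is:
Bags: B1 = {b, e, g, i}  B2 = {b, e, f, g}  B3 = {a, b, e, f}  B4 = {a, d, e, f}  B5 = {a, d, f, h}  B6 = {a, c, d, h}
Tree: B1–B2, B2–B3, B3–B4, B4–B5, B5–B6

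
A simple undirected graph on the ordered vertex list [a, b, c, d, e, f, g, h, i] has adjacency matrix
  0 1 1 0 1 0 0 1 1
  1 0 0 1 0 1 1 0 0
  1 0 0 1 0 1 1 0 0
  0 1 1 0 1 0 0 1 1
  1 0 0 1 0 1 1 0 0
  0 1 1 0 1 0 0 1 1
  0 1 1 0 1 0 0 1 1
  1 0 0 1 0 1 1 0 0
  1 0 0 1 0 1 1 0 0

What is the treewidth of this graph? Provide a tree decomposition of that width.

The largest bag has 5 vertices, giving width 4; this decomposition certifies tw(G) ≤ 4. For the lower bound: the 5 vertex sets {b,g}, {f,h}, {c,d}, {a}, {e} are disjoint, each induces a connected subgraph, and every pair is joined by at least one edge of G. Contracting each set to a single vertex therefore yields K_{5} as a minor, and since treewidth is minor-monotone, tw(G) ≥ tw(K_{5}) = 4. Combining the bounds, tw(G) = 4.

Treewidth 4.
One such decomposition:
Bags: B1 = {a, b, d, f, g}  B2 = {a, d, f, g, h}  B3 = {a, c, d, f, g}  B4 = {a, d, e, f, g}  B5 = {a, d, f, g, i}
Tree: B1–B2, B2–B3, B3–B4, B4–B5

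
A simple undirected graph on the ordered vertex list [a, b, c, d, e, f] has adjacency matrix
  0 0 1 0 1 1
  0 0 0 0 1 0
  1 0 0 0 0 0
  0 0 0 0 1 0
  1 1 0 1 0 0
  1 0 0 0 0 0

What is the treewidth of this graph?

1

A width-1 tree decomposition is:
Bags: B1 = {a, e}  B2 = {d, e}  B3 = {b, e}  B4 = {a, c}  B5 = {a, f}
Tree: B1–B2, B2–B3, B1–B4, B1–B5
Each bag holds 2 vertices, so the decomposition has width 1, which upper-bounds the treewidth. Any graph with an edge has treewidth ≥ 1, and G has the edge a–e. The upper and lower bounds meet at 1, so that is the treewidth.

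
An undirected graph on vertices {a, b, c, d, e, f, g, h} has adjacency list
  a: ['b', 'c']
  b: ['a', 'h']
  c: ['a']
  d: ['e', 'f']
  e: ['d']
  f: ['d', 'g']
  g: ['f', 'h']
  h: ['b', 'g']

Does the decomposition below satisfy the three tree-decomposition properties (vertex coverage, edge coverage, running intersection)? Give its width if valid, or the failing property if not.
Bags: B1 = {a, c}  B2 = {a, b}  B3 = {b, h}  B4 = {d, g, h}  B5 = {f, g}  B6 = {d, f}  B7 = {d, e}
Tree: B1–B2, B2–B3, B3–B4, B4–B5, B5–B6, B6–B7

A tree decomposition must satisfy three properties: every vertex lies in some bag; for every edge, both endpoints lie together in some bag; and for every vertex, the bags containing it form a connected subtree. Here bags containing vertex d are not connected in the tree, so the decomposition is invalid.

No — bags containing vertex d are not connected in the tree.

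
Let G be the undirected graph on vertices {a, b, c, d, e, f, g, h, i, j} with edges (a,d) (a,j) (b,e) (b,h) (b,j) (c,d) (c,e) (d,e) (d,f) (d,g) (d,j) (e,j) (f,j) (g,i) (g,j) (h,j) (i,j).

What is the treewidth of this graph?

2

A width-2 tree decomposition is:
Bags: B1 = {b, e, j}  B2 = {d, e, j}  B3 = {c, d, e}  B4 = {d, g, j}  B5 = {d, f, j}  B6 = {b, h, j}  B7 = {a, d, j}  B8 = {g, i, j}
Tree: B1–B2, B2–B3, B2–B4, B4–B5, B1–B6, B2–B7, B4–B8
Each bag holds 3 vertices, so the decomposition has width 2, which upper-bounds the treewidth. For the lower bound, the 3 vertices {d, g, j} are pairwise adjacent, and any tree decomposition puts a clique entirely inside one bag — forcing width ≥ 2. The upper and lower bounds meet at 2, so that is the treewidth.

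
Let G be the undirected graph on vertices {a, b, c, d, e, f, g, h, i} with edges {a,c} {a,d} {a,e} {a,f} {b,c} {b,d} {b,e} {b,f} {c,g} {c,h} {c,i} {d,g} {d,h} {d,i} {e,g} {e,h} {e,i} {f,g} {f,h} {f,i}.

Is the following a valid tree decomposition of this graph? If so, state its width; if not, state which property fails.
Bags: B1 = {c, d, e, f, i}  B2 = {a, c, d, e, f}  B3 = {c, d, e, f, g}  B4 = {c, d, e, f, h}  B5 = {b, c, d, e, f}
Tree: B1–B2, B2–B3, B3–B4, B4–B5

Yes; width 4.

Checking the three conditions: (i) the bags cover all of {a, b, c, d, e, f, g, h, i}; (ii) for each edge, some bag contains both endpoints; (iii) the bags containing any fixed vertex form a subtree. All hold, so the decomposition is valid with width 5 − 1 = 4.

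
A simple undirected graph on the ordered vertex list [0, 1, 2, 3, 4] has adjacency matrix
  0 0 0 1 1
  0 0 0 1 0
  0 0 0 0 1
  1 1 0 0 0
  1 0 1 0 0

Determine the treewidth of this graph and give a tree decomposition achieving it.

Treewidth 1.
One such decomposition:
Bags: B1 = {2, 4}  B2 = {0, 4}  B3 = {0, 3}  B4 = {1, 3}
Tree: B1–B2, B2–B3, B3–B4

The largest bag has 2 vertices, giving width 1; this decomposition certifies tw(G) ≤ 1. Since G has at least one edge (e.g. 2–4), it is not an edgeless graph, so tw(G) ≥ 1. The upper and lower bounds meet at 1, so that is the treewidth.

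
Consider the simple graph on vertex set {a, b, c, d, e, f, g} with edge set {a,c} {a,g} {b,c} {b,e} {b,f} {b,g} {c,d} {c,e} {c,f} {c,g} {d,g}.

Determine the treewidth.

2

A width-2 tree decomposition is:
Bags: B1 = {b, c, e}  B2 = {b, c, f}  B3 = {b, c, g}  B4 = {a, c, g}  B5 = {c, d, g}
Tree: B1–B2, B2–B3, B3–B4, B4–B5
Every bag has size at most 3, so the width is 3 − 1 = 2 and tw(G) ≤ 2. On the other hand G contains the 3-clique {c, d, g}. A clique must lie in a single bag of any decomposition, so no decomposition can have width below 2. Combining the bounds, tw(G) = 2.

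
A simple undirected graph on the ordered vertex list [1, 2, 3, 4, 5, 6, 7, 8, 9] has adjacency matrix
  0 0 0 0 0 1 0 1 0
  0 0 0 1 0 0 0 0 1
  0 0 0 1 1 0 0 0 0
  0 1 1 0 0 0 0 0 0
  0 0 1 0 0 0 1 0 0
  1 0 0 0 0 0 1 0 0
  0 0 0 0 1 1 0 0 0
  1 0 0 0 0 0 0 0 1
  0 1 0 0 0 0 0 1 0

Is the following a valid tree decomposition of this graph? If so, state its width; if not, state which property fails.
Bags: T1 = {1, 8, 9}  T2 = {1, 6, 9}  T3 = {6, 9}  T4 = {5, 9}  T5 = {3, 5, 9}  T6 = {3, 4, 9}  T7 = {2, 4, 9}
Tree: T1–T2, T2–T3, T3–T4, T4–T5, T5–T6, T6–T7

A tree decomposition must satisfy three properties: every vertex lies in some bag; for every edge, both endpoints lie together in some bag; and for every vertex, the bags containing it form a connected subtree. Here vertex 7 appears in no bag, so the decomposition is invalid.

No — vertex 7 appears in no bag.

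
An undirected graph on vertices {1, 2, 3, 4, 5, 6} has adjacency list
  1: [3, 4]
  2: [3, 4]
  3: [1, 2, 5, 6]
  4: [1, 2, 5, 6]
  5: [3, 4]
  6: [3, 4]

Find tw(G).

2

A width-2 tree decomposition is:
Bags: B1 = {3, 4, 5}  B2 = {2, 3, 4}  B3 = {3, 4, 6}  B4 = {1, 3, 4}
Tree: B1–B2, B2–B3, B3–B4
The largest bag has 3 vertices, giving width 2; this decomposition certifies tw(G) ≤ 2. Since 5–4–2–3–5 is a cycle in G, G is not acyclic. Forests are exactly the graphs of treewidth ≤ 1, so tw(G) ≥ 2. Hence tw(G) = 2 exactly.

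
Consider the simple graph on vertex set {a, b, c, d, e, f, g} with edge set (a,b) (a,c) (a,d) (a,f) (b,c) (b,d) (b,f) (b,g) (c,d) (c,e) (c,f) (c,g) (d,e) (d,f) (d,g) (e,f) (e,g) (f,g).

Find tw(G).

4

A width-4 tree decomposition is:
Bags: B1 = {b, c, d, f, g}  B2 = {a, b, c, d, f}  B3 = {c, d, e, f, g}
Tree: B1–B2, B1–B3
Each bag holds 5 vertices, so the decomposition has width 4, which upper-bounds the treewidth. On the other hand G contains the 5-clique {c, d, e, f, g}. A clique must lie in a single bag of any decomposition, so no decomposition can have width below 4. Hence tw(G) = 4 exactly.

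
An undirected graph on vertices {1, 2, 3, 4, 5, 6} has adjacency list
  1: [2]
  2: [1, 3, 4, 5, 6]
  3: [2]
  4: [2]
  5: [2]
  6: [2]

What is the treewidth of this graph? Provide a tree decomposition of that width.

Treewidth 1.
Bags: B1 = {1, 2}  B2 = {2, 4}  B3 = {2, 6}  B4 = {2, 3}  B5 = {2, 5}
Tree: B1–B2, B2–B3, B1–B4, B3–B5

The largest bag has 2 vertices, giving width 1; this decomposition certifies tw(G) ≤ 1. Since G has at least one edge (e.g. 2–1), it is not an edgeless graph, so tw(G) ≥ 1. Hence tw(G) = 1 exactly.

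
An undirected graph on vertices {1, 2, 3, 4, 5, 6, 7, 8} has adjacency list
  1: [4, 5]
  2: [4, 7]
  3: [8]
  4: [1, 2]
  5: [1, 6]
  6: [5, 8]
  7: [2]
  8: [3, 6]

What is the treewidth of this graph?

1

A width-1 tree decomposition is:
Bags: B1 = {3, 8}  B2 = {6, 8}  B3 = {5, 6}  B4 = {1, 5}  B5 = {1, 4}  B6 = {2, 4}  B7 = {2, 7}
Tree: B1–B2, B2–B3, B3–B4, B4–B5, B5–B6, B6–B7
The largest bag has 2 vertices, giving width 1; this decomposition certifies tw(G) ≤ 1. G has an edge, so its treewidth is at least 1. The upper and lower bounds meet at 1, so that is the treewidth.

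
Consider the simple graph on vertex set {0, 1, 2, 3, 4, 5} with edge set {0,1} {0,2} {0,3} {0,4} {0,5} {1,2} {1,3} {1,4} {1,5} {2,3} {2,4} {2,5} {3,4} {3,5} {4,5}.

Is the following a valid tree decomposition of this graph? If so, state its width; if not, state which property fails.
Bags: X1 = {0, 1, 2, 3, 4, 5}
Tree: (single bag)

Every vertex of G appears in some bag (union = {0, 1, 2, 3, 4, 5}); every edge is covered by a bag; and for each vertex v the set of bags containing v is connected in the bag tree. The decomposition is therefore valid. The largest bag has 6 vertices, so the width is 5.

Yes; width 5.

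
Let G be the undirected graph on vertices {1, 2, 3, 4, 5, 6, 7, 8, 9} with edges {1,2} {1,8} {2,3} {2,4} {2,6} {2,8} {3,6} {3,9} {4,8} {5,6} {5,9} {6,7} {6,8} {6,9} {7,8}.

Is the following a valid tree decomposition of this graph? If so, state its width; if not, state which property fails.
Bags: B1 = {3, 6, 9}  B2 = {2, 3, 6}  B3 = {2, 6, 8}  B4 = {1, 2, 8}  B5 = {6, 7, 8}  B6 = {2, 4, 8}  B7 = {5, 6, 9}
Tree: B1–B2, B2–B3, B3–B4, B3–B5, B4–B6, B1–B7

Vertex coverage: the bags together contain {1, 2, 3, 4, 5, 6, 7, 8, 9}, the full vertex set. Edge coverage: each edge of G has both endpoints in at least one bag. Running intersection: for every vertex, the bags containing it form a connected subtree. All three properties hold, so this is a valid tree decomposition of width max|bag| − 1 = 2, and hence tw(G) ≤ 2.

Yes; width 2.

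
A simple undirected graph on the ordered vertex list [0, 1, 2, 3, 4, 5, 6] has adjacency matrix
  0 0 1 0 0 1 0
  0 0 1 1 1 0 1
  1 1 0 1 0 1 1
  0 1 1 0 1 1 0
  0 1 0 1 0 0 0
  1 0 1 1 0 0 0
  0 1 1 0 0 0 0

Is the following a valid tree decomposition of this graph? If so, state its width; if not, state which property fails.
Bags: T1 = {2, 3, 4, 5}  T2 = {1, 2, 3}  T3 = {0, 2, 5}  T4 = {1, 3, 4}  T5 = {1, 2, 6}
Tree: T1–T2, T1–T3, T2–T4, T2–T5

No — bags containing vertex 4 are not connected in the tree.

A tree decomposition must satisfy three properties: every vertex lies in some bag; for every edge, both endpoints lie together in some bag; and for every vertex, the bags containing it form a connected subtree. Here bags containing vertex 4 are not connected in the tree, so the decomposition is invalid.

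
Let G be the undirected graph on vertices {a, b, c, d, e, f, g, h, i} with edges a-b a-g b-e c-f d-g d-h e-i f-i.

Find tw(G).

1

A width-1 tree decomposition is:
Bags: B1 = {d, h}  B2 = {d, g}  B3 = {a, g}  B4 = {a, b}  B5 = {b, e}  B6 = {e, i}  B7 = {f, i}  B8 = {c, f}
Tree: B1–B2, B2–B3, B3–B4, B4–B5, B5–B6, B6–B7, B7–B8
Each bag holds 2 vertices, so the decomposition has width 1, which upper-bounds the treewidth. Any graph with an edge has treewidth ≥ 1, and G has the edge h–d. Combining the bounds, tw(G) = 1.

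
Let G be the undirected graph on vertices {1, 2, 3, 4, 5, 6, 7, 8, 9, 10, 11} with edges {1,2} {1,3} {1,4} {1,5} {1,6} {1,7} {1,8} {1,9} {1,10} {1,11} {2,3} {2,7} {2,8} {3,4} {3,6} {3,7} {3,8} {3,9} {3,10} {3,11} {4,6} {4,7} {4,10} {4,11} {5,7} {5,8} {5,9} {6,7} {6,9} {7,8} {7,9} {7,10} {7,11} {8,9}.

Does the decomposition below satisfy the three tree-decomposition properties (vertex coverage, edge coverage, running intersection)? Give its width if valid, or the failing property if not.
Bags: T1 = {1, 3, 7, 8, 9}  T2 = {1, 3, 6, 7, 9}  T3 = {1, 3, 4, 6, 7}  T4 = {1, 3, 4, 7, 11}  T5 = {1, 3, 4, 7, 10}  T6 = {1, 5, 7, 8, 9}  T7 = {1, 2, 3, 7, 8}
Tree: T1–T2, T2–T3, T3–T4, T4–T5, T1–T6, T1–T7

Checking the three conditions: (i) the bags cover all of {1, 2, 3, 4, 5, 6, 7, 8, 9, 10, 11}; (ii) for each edge, some bag contains both endpoints; (iii) the bags containing any fixed vertex form a subtree. All hold, so the decomposition is valid with width 5 − 1 = 4.

Yes; width 4.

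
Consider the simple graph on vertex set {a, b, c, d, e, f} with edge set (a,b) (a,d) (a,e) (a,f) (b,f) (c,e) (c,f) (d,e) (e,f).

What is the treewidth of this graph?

A width-2 tree decomposition is:
Bags: B1 = {a, b, f}  B2 = {a, e, f}  B3 = {c, e, f}  B4 = {a, d, e}
Tree: B1–B2, B2–B3, B2–B4
Every bag has size at most 3, so the width is 3 − 1 = 2 and tw(G) ≤ 2. On the other hand G contains the 3-clique {a, d, e}. A clique must lie in a single bag of any decomposition, so no decomposition can have width below 2. Hence tw(G) = 2 exactly.

2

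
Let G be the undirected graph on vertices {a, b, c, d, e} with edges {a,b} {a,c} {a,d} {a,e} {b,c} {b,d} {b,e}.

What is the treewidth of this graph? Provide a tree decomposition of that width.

Treewidth 2.
One optimal decomposition is:
Bags: B1 = {a, b, c}  B2 = {a, b, d}  B3 = {a, b, e}
Tree: B1–B2, B2–B3

Every bag has size at most 3, so the width is 3 − 1 = 2 and tw(G) ≤ 2. On the other hand G contains the 3-clique {a, b, d}. A clique must lie in a single bag of any decomposition, so no decomposition can have width below 2. Therefore the treewidth is 2.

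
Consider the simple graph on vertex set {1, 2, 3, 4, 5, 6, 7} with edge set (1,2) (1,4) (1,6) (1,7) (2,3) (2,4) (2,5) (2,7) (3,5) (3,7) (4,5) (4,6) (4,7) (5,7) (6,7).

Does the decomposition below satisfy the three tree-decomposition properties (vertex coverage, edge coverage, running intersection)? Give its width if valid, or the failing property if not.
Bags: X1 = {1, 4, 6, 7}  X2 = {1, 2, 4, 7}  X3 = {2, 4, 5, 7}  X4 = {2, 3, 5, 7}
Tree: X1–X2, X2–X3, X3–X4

Yes; width 3.

Checking the three conditions: (i) the bags cover all of {1, 2, 3, 4, 5, 6, 7}; (ii) for each edge, some bag contains both endpoints; (iii) the bags containing any fixed vertex form a subtree. All hold, so the decomposition is valid with width 4 − 1 = 3.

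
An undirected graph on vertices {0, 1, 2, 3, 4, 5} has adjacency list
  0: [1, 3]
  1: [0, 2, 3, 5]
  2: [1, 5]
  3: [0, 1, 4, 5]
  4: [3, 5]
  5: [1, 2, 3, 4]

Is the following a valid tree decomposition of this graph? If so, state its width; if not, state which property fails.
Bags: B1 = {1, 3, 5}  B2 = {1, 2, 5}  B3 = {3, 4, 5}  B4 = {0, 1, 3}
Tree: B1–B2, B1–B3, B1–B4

Yes; width 2.

Vertex coverage: the bags together contain {0, 1, 2, 3, 4, 5}, the full vertex set. Edge coverage: each edge of G has both endpoints in at least one bag. Running intersection: for every vertex, the bags containing it form a connected subtree. All three properties hold, so this is a valid tree decomposition of width max|bag| − 1 = 2, and hence tw(G) ≤ 2.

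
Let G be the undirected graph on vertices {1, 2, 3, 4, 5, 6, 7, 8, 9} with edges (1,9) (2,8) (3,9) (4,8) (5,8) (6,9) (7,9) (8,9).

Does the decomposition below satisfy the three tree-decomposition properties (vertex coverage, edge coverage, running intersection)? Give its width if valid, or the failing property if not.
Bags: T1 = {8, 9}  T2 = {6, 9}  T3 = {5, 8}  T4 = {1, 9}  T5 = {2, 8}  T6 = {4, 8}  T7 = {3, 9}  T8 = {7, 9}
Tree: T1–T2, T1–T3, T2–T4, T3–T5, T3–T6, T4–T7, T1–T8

Yes; width 1.

Every vertex of G appears in some bag (union = {1, 2, 3, 4, 5, 6, 7, 8, 9}); every edge is covered by a bag; and for each vertex v the set of bags containing v is connected in the bag tree. The decomposition is therefore valid. The largest bag has 2 vertices, so the width is 1.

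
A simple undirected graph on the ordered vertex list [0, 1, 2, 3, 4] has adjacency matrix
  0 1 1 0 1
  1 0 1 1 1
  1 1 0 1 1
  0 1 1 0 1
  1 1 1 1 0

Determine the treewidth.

A width-3 tree decomposition is:
Bags: B1 = {0, 1, 2, 4}  B2 = {1, 2, 3, 4}
Tree: B1–B2
The largest bag has 4 vertices, giving width 3; this decomposition certifies tw(G) ≤ 3. For the lower bound, the 4 vertices {0, 1, 2, 4} are pairwise adjacent, and any tree decomposition puts a clique entirely inside one bag — forcing width ≥ 3. The upper and lower bounds meet at 3, so that is the treewidth.

3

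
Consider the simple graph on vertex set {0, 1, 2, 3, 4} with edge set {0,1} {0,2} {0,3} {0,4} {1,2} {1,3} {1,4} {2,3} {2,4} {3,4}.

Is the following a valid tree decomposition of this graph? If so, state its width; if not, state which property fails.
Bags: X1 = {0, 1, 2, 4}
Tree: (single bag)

No — vertex 3 appears in no bag.

A tree decomposition must satisfy three properties: every vertex lies in some bag; for every edge, both endpoints lie together in some bag; and for every vertex, the bags containing it form a connected subtree. Here vertex 3 appears in no bag, so the decomposition is invalid.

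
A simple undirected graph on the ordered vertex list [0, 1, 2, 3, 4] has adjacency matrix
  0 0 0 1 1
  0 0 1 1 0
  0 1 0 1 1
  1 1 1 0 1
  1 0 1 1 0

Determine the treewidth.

2

A width-2 tree decomposition is:
Bags: B1 = {2, 3, 4}  B2 = {0, 3, 4}  B3 = {1, 2, 3}
Tree: B1–B2, B1–B3
Each bag holds 3 vertices, so the decomposition has width 2, which upper-bounds the treewidth. Conversely, {0, 3, 4} is a clique of size 3, and the vertices of any clique must share a bag in every tree decomposition; so some bag has ≥ 3 vertices and tw(G) ≥ 2. The upper and lower bounds meet at 2, so that is the treewidth.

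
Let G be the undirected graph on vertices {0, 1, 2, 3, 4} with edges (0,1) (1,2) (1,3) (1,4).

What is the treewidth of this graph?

1

A width-1 tree decomposition is:
Bags: B1 = {1, 3}  B2 = {1, 4}  B3 = {1, 2}  B4 = {0, 1}
Tree: B1–B2, B2–B3, B3–B4
The largest bag has 2 vertices, giving width 1; this decomposition certifies tw(G) ≤ 1. G has an edge, so its treewidth is at least 1. Therefore the treewidth is 1.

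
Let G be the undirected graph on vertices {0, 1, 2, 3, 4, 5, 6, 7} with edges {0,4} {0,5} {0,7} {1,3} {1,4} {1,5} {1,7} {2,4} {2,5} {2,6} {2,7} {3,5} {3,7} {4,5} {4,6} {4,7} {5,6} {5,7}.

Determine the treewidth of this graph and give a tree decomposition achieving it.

Every bag has size at most 4, so the width is 4 − 1 = 3 and tw(G) ≤ 3. On the other hand G contains the 4-clique {1, 3, 5, 7}. A clique must lie in a single bag of any decomposition, so no decomposition can have width below 3. Combining the bounds, tw(G) = 3.

Treewidth 3.
One such decomposition:
Bags: B1 = {0, 4, 5, 7}  B2 = {1, 4, 5, 7}  B3 = {2, 4, 5, 7}  B4 = {1, 3, 5, 7}  B5 = {2, 4, 5, 6}
Tree: B1–B2, B2–B3, B2–B4, B3–B5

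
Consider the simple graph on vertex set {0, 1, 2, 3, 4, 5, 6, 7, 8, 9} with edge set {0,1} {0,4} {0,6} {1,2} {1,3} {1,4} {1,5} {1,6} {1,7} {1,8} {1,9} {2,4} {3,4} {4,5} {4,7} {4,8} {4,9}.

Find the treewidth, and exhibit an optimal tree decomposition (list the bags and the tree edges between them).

Each bag holds 3 vertices, so the decomposition has width 2, which upper-bounds the treewidth. On the other hand G contains the 3-clique {0, 1, 4}. A clique must lie in a single bag of any decomposition, so no decomposition can have width below 2. Therefore the treewidth is 2.

Treewidth 2.
One such decomposition:
Bags: B1 = {1, 2, 4}  B2 = {0, 1, 4}  B3 = {1, 4, 9}  B4 = {0, 1, 6}  B5 = {1, 3, 4}  B6 = {1, 4, 7}  B7 = {1, 4, 5}  B8 = {1, 4, 8}
Tree: B1–B2, B1–B3, B2–B4, B1–B5, B2–B6, B5–B7, B2–B8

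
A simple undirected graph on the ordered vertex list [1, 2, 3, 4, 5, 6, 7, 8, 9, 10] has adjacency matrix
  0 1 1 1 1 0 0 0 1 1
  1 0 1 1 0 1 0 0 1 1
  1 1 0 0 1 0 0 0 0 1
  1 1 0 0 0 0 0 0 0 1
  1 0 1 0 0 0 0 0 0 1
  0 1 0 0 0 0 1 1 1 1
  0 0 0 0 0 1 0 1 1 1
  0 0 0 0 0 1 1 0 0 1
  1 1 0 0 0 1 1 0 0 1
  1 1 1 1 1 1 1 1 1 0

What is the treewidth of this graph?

A width-3 tree decomposition is:
Bags: B1 = {2, 6, 9, 10}  B2 = {6, 7, 9, 10}  B3 = {1, 2, 9, 10}  B4 = {6, 7, 8, 10}  B5 = {1, 2, 3, 10}  B6 = {1, 3, 5, 10}  B7 = {1, 2, 4, 10}
Tree: B1–B2, B1–B3, B2–B4, B3–B5, B5–B6, B3–B7
Each bag holds 4 vertices, so the decomposition has width 3, which upper-bounds the treewidth. For the lower bound, the 4 vertices {6, 7, 8, 10} are pairwise adjacent, and any tree decomposition puts a clique entirely inside one bag — forcing width ≥ 3. Combining the bounds, tw(G) = 3.

3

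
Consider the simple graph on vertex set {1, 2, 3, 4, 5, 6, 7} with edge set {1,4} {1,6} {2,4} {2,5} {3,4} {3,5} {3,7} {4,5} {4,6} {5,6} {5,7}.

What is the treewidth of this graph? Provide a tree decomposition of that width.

Treewidth 2.
One optimal decomposition is:
Bags: B1 = {3, 4, 5}  B2 = {4, 5, 6}  B3 = {3, 5, 7}  B4 = {1, 4, 6}  B5 = {2, 4, 5}
Tree: B1–B2, B1–B3, B2–B4, B2–B5

Each bag holds 3 vertices, so the decomposition has width 2, which upper-bounds the treewidth. For the lower bound, the 3 vertices {1, 4, 6} are pairwise adjacent, and any tree decomposition puts a clique entirely inside one bag — forcing width ≥ 2. The upper and lower bounds meet at 2, so that is the treewidth.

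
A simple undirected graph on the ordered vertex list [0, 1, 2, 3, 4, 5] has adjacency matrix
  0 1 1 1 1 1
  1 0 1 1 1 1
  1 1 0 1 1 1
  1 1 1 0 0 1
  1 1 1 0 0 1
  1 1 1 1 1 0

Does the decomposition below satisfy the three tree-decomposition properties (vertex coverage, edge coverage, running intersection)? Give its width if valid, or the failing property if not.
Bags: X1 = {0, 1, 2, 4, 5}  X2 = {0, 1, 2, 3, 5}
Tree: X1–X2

Checking the three conditions: (i) the bags cover all of {0, 1, 2, 3, 4, 5}; (ii) for each edge, some bag contains both endpoints; (iii) the bags containing any fixed vertex form a subtree. All hold, so the decomposition is valid with width 5 − 1 = 4.

Yes; width 4.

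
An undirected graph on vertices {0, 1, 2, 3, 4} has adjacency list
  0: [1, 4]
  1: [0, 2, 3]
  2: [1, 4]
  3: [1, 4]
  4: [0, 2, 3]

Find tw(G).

2

A width-2 tree decomposition is:
Bags: B1 = {1, 3, 4}  B2 = {0, 1, 4}  B3 = {1, 2, 4}
Tree: B1–B2, B2–B3
Each bag holds 3 vertices, so the decomposition has width 2, which upper-bounds the treewidth. Since 1–3–4–0–1 is a cycle in G, G is not acyclic. Forests are exactly the graphs of treewidth ≤ 1, so tw(G) ≥ 2. Therefore the treewidth is 2.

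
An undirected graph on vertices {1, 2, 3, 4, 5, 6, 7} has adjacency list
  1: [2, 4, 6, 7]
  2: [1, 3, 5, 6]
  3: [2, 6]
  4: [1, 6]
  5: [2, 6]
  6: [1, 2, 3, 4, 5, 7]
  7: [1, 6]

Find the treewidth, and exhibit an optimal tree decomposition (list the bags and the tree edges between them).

The largest bag has 3 vertices, giving width 2; this decomposition certifies tw(G) ≤ 2. On the other hand G contains the 3-clique {1, 2, 6}. A clique must lie in a single bag of any decomposition, so no decomposition can have width below 2. Therefore the treewidth is 2.

Treewidth 2.
One such decomposition:
Bags: B1 = {1, 6, 7}  B2 = {1, 2, 6}  B3 = {1, 4, 6}  B4 = {2, 5, 6}  B5 = {2, 3, 6}
Tree: B1–B2, B1–B3, B2–B4, B2–B5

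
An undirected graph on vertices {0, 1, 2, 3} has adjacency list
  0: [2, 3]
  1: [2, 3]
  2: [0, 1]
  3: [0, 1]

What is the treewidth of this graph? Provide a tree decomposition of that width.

Treewidth 2.
Bags: B1 = {0, 1, 3}  B2 = {0, 1, 2}
Tree: B1–B2

Each bag holds 3 vertices, so the decomposition has width 2, which upper-bounds the treewidth. For the lower bound, G contains the cycle 0–3–1–2–0, so G is not a forest; only forests have treewidth ≤ 1, hence tw(G) ≥ 2. Combining the bounds, tw(G) = 2.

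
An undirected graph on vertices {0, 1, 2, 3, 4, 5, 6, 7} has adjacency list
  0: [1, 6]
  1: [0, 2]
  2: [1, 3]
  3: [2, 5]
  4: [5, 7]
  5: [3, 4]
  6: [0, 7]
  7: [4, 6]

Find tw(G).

A width-2 tree decomposition is:
Bags: B1 = {4, 6, 7}  B2 = {0, 4, 6}  B3 = {0, 1, 4}  B4 = {1, 2, 4}  B5 = {2, 3, 4}  B6 = {3, 4, 5}
Tree: B1–B2, B2–B3, B3–B4, B4–B5, B5–B6
The largest bag has 3 vertices, giving width 2; this decomposition certifies tw(G) ≤ 2. For the lower bound, G contains the cycle 4–7–6–0–1–2–3–5–4, so G is not a forest; only forests have treewidth ≤ 1, hence tw(G) ≥ 2. Hence tw(G) = 2 exactly.

2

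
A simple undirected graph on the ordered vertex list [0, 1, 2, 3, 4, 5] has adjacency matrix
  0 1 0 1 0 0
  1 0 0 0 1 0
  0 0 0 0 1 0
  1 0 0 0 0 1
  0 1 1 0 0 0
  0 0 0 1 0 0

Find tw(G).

1

A width-1 tree decomposition is:
Bags: B1 = {3, 5}  B2 = {0, 3}  B3 = {0, 1}  B4 = {1, 4}  B5 = {2, 4}
Tree: B1–B2, B2–B3, B3–B4, B4–B5
Each bag holds 2 vertices, so the decomposition has width 1, which upper-bounds the treewidth. G has an edge, so its treewidth is at least 1. Therefore the treewidth is 1.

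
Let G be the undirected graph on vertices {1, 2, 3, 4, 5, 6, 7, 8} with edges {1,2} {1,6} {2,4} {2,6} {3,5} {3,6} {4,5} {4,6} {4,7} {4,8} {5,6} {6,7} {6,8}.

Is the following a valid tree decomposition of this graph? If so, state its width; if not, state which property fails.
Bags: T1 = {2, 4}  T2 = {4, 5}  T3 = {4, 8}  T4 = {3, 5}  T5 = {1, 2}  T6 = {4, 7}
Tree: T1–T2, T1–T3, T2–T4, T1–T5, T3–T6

No — vertex 6 appears in no bag.

A tree decomposition must satisfy three properties: every vertex lies in some bag; for every edge, both endpoints lie together in some bag; and for every vertex, the bags containing it form a connected subtree. Here vertex 6 appears in no bag, so the decomposition is invalid.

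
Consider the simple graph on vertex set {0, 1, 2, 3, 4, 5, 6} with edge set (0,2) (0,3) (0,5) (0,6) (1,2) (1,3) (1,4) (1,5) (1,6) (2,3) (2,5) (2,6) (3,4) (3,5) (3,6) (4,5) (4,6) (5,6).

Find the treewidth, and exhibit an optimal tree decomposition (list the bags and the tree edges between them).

Each bag holds 5 vertices, so the decomposition has width 4, which upper-bounds the treewidth. For the lower bound, the 5 vertices {0, 2, 3, 5, 6} are pairwise adjacent, and any tree decomposition puts a clique entirely inside one bag — forcing width ≥ 4. Combining the bounds, tw(G) = 4.

Treewidth 4.
One optimal decomposition is:
Bags: B1 = {1, 2, 3, 5, 6}  B2 = {1, 3, 4, 5, 6}  B3 = {0, 2, 3, 5, 6}
Tree: B1–B2, B1–B3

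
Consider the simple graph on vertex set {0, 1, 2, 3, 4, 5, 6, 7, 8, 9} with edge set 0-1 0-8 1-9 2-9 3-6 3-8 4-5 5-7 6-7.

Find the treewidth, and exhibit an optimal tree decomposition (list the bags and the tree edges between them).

Every bag has size at most 2, so the width is 2 − 1 = 1 and tw(G) ≤ 1. G has an edge, so its treewidth is at least 1. Combining the bounds, tw(G) = 1.

Treewidth 1.
One optimal decomposition is:
Bags: B1 = {4, 5}  B2 = {5, 7}  B3 = {6, 7}  B4 = {3, 6}  B5 = {3, 8}  B6 = {0, 8}  B7 = {0, 1}  B8 = {1, 9}  B9 = {2, 9}
Tree: B1–B2, B2–B3, B3–B4, B4–B5, B5–B6, B6–B7, B7–B8, B8–B9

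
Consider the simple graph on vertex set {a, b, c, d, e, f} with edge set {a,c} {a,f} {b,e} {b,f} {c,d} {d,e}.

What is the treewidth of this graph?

A width-2 tree decomposition is:
Bags: B1 = {b, e, f}  B2 = {d, e, f}  B3 = {c, d, f}  B4 = {a, c, f}
Tree: B1–B2, B2–B3, B3–B4
The largest bag has 3 vertices, giving width 2; this decomposition certifies tw(G) ≤ 2. The edges f–b–e–d–c–a–f form a cycle, so G is not a tree and its treewidth is at least 2. Hence tw(G) = 2 exactly.

2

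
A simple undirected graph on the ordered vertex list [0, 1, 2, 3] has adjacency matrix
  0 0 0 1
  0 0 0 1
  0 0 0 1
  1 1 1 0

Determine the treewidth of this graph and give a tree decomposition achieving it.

Treewidth 1.
Bags: B1 = {2, 3}  B2 = {1, 3}  B3 = {0, 3}
Tree: B1–B2, B1–B3

Every bag has size at most 2, so the width is 2 − 1 = 1 and tw(G) ≤ 1. Since G has at least one edge (e.g. 3–2), it is not an edgeless graph, so tw(G) ≥ 1. The upper and lower bounds meet at 1, so that is the treewidth.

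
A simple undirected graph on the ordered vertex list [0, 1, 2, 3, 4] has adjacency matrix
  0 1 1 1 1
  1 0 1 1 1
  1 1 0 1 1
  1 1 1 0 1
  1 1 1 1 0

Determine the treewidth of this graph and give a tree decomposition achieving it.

Treewidth 4.
One such decomposition:
Bags: B1 = {0, 1, 2, 3, 4}
Tree: (single bag)

With just one bag of size 5, the width is 5 − 1 = 4, so tw(G) ≤ 4. Conversely, {0, 1, 2, 3, 4} is a clique of size 5, and the vertices of any clique must share a bag in every tree decomposition; so some bag has ≥ 5 vertices and tw(G) ≥ 4. Therefore the treewidth is 4.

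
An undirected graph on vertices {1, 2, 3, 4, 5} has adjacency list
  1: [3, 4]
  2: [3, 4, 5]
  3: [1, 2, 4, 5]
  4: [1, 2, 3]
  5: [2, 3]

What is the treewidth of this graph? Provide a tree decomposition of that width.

The largest bag has 3 vertices, giving width 2; this decomposition certifies tw(G) ≤ 2. Conversely, {1, 3, 4} is a clique of size 3, and the vertices of any clique must share a bag in every tree decomposition; so some bag has ≥ 3 vertices and tw(G) ≥ 2. Therefore the treewidth is 2.

Treewidth 2.
One optimal decomposition is:
Bags: B1 = {2, 3, 5}  B2 = {2, 3, 4}  B3 = {1, 3, 4}
Tree: B1–B2, B2–B3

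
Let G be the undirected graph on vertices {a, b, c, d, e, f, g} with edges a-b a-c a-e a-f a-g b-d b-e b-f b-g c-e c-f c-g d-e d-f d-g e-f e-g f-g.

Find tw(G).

4

A width-4 tree decomposition is:
Bags: B1 = {a, b, e, f, g}  B2 = {b, d, e, f, g}  B3 = {a, c, e, f, g}
Tree: B1–B2, B1–B3
The largest bag has 5 vertices, giving width 4; this decomposition certifies tw(G) ≤ 4. Conversely, {b, d, e, f, g} is a clique of size 5, and the vertices of any clique must share a bag in every tree decomposition; so some bag has ≥ 5 vertices and tw(G) ≥ 4. Hence tw(G) = 4 exactly.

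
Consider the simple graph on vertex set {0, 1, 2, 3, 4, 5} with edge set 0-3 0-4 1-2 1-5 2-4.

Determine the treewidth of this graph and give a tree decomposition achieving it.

Every bag has size at most 2, so the width is 2 − 1 = 1 and tw(G) ≤ 1. Since G has at least one edge (e.g. 1–2), it is not an edgeless graph, so tw(G) ≥ 1. Therefore the treewidth is 1.

Treewidth 1.
Bags: B1 = {1, 2}  B2 = {2, 4}  B3 = {1, 5}  B4 = {0, 4}  B5 = {0, 3}
Tree: B1–B2, B1–B3, B2–B4, B4–B5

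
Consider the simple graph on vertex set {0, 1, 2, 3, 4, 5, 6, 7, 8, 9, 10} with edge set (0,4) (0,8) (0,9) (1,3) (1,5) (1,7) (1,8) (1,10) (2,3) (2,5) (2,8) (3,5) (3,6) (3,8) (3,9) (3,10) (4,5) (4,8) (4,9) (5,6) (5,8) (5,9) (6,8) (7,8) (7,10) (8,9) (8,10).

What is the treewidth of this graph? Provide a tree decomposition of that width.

Treewidth 3.
One such decomposition:
Bags: B1 = {3, 5, 8, 9}  B2 = {1, 3, 5, 8}  B3 = {3, 5, 6, 8}  B4 = {2, 3, 5, 8}  B5 = {1, 3, 8, 10}  B6 = {1, 7, 8, 10}  B7 = {4, 5, 8, 9}  B8 = {0, 4, 8, 9}
Tree: B1–B2, B2–B3, B2–B4, B2–B5, B5–B6, B1–B7, B7–B8

Each bag holds 4 vertices, so the decomposition has width 3, which upper-bounds the treewidth. Conversely, {0, 4, 8, 9} is a clique of size 4, and the vertices of any clique must share a bag in every tree decomposition; so some bag has ≥ 4 vertices and tw(G) ≥ 3. Hence tw(G) = 3 exactly.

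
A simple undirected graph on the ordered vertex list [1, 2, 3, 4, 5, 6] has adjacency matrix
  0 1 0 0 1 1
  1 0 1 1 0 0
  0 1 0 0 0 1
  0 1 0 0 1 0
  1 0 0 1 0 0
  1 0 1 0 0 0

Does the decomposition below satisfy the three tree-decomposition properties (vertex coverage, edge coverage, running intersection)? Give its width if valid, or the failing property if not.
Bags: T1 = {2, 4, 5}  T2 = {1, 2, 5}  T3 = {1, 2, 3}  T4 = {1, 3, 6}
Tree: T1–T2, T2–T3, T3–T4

Vertex coverage: the bags together contain {1, 2, 3, 4, 5, 6}, the full vertex set. Edge coverage: each edge of G has both endpoints in at least one bag. Running intersection: for every vertex, the bags containing it form a connected subtree. All three properties hold, so this is a valid tree decomposition of width max|bag| − 1 = 2, and hence tw(G) ≤ 2.

Yes; width 2.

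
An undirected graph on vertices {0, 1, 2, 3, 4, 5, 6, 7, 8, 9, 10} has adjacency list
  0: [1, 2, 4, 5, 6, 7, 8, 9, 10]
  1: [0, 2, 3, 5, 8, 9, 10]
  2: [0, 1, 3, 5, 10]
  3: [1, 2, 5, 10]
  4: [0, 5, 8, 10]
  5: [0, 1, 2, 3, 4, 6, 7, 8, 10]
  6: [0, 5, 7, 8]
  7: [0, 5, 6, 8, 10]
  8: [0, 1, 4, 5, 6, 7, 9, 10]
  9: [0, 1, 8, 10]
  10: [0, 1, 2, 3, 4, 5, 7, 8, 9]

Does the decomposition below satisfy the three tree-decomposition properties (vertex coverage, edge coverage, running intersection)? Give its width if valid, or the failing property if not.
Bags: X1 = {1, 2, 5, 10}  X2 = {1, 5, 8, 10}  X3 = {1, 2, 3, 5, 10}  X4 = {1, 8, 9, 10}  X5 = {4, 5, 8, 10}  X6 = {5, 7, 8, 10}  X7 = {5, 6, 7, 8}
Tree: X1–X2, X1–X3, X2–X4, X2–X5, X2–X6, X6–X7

A tree decomposition must satisfy three properties: every vertex lies in some bag; for every edge, both endpoints lie together in some bag; and for every vertex, the bags containing it form a connected subtree. Here vertex 0 appears in no bag, so the decomposition is invalid.

No — vertex 0 appears in no bag.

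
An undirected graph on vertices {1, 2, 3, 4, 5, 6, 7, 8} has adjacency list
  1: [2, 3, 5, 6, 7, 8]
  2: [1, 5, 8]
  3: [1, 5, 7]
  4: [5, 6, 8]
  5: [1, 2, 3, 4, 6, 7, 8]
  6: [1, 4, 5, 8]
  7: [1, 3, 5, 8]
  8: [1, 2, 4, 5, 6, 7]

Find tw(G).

A width-3 tree decomposition is:
Bags: B1 = {1, 5, 6, 8}  B2 = {1, 5, 7, 8}  B3 = {1, 3, 5, 7}  B4 = {1, 2, 5, 8}  B5 = {4, 5, 6, 8}
Tree: B1–B2, B2–B3, B1–B4, B1–B5
Each bag holds 4 vertices, so the decomposition has width 3, which upper-bounds the treewidth. On the other hand G contains the 4-clique {1, 2, 5, 8}. A clique must lie in a single bag of any decomposition, so no decomposition can have width below 3. Therefore the treewidth is 3.

3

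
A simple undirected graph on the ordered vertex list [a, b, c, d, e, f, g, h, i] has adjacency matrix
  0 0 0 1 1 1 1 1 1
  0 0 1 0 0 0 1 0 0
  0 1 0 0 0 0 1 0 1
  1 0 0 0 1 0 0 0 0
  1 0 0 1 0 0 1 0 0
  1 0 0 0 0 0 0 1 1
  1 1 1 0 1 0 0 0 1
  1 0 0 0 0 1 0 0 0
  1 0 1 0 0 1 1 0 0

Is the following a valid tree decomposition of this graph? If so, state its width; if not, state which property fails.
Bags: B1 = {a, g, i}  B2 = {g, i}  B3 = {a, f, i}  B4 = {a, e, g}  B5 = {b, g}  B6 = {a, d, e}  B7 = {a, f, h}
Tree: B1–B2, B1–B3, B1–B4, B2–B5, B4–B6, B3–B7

No — vertex c appears in no bag.

A tree decomposition must satisfy three properties: every vertex lies in some bag; for every edge, both endpoints lie together in some bag; and for every vertex, the bags containing it form a connected subtree. Here vertex c appears in no bag, so the decomposition is invalid.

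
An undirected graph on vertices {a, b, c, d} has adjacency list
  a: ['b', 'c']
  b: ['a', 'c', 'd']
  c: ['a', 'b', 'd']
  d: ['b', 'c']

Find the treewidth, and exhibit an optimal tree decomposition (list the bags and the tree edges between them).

The largest bag has 3 vertices, giving width 2; this decomposition certifies tw(G) ≤ 2. On the other hand G contains the 3-clique {b, c, d}. A clique must lie in a single bag of any decomposition, so no decomposition can have width below 2. Therefore the treewidth is 2.

Treewidth 2.
Bags: B1 = {a, b, c}  B2 = {b, c, d}
Tree: B1–B2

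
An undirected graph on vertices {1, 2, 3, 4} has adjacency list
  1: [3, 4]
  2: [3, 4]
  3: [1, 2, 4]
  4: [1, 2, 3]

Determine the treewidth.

A width-2 tree decomposition is:
Bags: B1 = {1, 3, 4}  B2 = {2, 3, 4}
Tree: B1–B2
Every bag has size at most 3, so the width is 3 − 1 = 2 and tw(G) ≤ 2. On the other hand G contains the 3-clique {1, 3, 4}. A clique must lie in a single bag of any decomposition, so no decomposition can have width below 2. Therefore the treewidth is 2.

2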